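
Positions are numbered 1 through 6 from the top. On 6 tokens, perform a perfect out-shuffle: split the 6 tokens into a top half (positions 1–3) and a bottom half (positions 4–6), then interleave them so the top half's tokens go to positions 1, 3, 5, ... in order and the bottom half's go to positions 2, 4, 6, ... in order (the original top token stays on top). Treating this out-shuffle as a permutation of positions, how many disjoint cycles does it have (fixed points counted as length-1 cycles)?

3

Trace each unvisited position around until it returns:
(1) (2 3 5 4) (6)
3 cycles in total.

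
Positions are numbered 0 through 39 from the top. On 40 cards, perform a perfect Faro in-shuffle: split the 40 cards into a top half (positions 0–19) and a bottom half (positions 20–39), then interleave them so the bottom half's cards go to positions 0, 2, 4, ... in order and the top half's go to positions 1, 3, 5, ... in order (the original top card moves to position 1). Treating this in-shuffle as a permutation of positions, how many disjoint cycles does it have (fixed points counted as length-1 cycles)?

2

Trace each unvisited position around until it returns:
(0 1 3 7 15 31 ... len 20) (2 5 11 23 6 13 ... len 20)
2 cycles in total.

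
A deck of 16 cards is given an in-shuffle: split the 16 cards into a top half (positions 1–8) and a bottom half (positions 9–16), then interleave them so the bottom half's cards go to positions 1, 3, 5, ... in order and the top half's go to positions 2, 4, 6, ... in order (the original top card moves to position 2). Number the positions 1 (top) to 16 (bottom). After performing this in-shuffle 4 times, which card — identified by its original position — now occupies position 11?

6

Work backwards from position 11, undoing one in-shuffle at a time:
11 ← 14 ← 7 ← 12 ← 6
So the card now at position 11 started at position 6.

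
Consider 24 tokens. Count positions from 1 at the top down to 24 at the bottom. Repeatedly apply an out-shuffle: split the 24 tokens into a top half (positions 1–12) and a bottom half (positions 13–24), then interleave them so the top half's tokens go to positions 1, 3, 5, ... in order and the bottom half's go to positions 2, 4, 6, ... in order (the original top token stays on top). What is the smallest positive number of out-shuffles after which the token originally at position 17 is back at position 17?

Follow position 17 under repeated out-shuffles:
17 → 10 → 19 → 14 → 4 → 7 → 13 → 2 → 3 → 5 → 9 → 17
It first returns after 11 out-shuffles.

11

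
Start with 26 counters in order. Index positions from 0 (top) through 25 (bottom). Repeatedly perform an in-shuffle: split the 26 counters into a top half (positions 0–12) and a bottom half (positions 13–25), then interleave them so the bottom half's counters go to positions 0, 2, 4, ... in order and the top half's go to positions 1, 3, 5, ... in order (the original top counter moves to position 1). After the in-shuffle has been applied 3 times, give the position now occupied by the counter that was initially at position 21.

Track the counter's position through each in-shuffle:
21 → 16 → 6 → 13

13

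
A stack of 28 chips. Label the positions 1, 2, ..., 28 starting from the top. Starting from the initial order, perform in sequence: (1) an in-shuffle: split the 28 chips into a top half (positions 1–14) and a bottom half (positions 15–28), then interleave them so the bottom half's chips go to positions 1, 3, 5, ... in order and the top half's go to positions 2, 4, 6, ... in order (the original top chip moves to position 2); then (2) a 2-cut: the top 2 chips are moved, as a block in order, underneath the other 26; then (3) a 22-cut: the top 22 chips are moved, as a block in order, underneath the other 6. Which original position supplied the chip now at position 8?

2

Undo the operations in reverse order, starting from position 8:
  undo op 3 (cut 22): 8 ← 2
  undo op 2 (cut 2): 2 ← 4
  undo op 1 (in-shuffle, from top half): 4 ← 2
So the chip at position 8 came from original position 2.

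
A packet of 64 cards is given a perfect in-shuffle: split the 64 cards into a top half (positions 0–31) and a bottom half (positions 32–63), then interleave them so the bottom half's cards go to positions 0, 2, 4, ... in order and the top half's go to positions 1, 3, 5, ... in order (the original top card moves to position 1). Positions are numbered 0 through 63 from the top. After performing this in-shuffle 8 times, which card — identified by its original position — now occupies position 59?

Work backwards from position 59, undoing one in-shuffle at a time:
59 ← 29 ← 14 ← 39 ← 19 ← 9 ← 4 ← 34 ← 49
So the card now at position 59 started at position 49.

49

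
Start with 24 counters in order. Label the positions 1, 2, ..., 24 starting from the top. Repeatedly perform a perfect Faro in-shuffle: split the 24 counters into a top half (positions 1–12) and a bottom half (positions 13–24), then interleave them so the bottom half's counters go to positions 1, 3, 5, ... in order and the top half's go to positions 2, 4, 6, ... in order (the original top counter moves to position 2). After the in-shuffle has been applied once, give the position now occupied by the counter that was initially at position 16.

7

Track the counter's position through each in-shuffle:
16 → 7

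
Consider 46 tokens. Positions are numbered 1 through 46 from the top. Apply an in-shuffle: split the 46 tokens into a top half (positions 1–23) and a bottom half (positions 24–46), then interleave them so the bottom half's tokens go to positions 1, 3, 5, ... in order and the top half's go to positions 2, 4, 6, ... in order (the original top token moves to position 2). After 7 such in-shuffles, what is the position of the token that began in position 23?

30

Track the token's position through each in-shuffle:
23 → 46 → 45 → 43 → 39 → 31 → 15 → 30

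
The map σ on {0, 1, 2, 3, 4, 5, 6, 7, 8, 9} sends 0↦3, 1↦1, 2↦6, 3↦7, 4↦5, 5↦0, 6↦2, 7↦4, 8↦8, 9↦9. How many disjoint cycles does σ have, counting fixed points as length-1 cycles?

5

Cycle decomposition: (0 3 7 4 5) (1) (2 6) (8) (9).
5 cycles.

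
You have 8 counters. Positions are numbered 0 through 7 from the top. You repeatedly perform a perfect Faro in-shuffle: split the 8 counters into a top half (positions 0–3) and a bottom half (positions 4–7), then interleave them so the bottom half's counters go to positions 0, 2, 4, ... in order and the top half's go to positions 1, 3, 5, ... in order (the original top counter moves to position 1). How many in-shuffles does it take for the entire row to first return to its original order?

The in-shuffle permutes the 8 positions with cycle lengths [2, 6].
Every counter is home exactly when every cycle has completed a whole number of laps, i.e. after lcm(2, 6) = 6 in-shuffles.

6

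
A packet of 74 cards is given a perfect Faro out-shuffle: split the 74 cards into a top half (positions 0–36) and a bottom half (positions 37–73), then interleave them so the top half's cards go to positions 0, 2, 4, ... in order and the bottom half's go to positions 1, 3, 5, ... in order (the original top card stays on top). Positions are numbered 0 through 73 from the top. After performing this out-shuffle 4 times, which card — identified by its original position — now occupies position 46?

12

Work backwards from position 46, undoing one out-shuffle at a time:
46 ← 23 ← 48 ← 24 ← 12
So the card now at position 46 started at position 12.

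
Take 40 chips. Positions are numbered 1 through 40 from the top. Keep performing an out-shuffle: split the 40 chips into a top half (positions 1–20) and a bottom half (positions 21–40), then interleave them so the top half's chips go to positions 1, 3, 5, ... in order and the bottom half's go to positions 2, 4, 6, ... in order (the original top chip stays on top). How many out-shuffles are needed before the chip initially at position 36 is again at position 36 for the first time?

12

Follow position 36 under repeated out-shuffles:
36 → 32 → 24 → 8 → 15 → 29 → 18 → 35 → 30 → 20 → 39 → 38 → 36
It first returns after 12 out-shuffles.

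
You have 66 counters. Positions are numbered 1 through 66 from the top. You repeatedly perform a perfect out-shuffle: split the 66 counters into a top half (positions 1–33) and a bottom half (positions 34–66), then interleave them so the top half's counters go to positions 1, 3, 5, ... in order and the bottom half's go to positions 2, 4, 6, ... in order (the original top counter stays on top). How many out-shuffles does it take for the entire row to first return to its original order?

12

The out-shuffle permutes the 66 positions with cycle lengths [1, 1, 4, 12, 12, 12, 12, 12].
Every counter is home exactly when every cycle has completed a whole number of laps, i.e. after lcm(1, 4, 12) = 12 out-shuffles.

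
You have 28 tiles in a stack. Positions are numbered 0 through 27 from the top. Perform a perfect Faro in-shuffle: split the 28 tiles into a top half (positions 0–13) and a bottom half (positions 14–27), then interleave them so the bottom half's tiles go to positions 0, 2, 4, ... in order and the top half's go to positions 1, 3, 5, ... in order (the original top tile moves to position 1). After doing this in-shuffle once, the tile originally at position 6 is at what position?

13

Track the tile's position through each in-shuffle:
6 → 13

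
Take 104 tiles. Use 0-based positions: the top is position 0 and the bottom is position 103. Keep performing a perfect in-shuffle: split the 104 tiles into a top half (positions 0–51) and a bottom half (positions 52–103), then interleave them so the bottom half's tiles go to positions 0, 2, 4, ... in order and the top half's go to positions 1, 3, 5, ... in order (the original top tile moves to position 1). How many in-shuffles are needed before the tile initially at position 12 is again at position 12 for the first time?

12

Follow position 12 under repeated in-shuffles:
12 → 25 → 51 → 103 → 102 → 100 → 96 → 88 → 72 → 40 → 81 → 58 → 12
It first returns after 12 in-shuffles.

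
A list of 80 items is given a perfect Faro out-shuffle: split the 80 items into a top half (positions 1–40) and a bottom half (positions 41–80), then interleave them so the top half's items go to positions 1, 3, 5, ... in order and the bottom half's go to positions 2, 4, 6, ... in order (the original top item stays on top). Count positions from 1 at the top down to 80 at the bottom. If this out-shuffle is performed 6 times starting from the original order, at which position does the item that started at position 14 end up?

43

Track the item's position through each out-shuffle:
14 → 27 → 53 → 26 → 51 → 22 → 43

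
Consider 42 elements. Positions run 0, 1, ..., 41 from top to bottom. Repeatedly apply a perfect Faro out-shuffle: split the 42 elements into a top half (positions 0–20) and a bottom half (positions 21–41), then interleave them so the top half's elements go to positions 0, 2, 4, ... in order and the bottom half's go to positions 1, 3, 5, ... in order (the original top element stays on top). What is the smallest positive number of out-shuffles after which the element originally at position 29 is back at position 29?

Follow position 29 under repeated out-shuffles:
29 → 17 → 34 → 27 → 13 → 26 → 11 → 22 → 3 → 6 → 12 → 24 → 7 → 14 → 28 → 15 → 30 → 19 → 38 → 35 → 29
It first returns after 20 out-shuffles.

20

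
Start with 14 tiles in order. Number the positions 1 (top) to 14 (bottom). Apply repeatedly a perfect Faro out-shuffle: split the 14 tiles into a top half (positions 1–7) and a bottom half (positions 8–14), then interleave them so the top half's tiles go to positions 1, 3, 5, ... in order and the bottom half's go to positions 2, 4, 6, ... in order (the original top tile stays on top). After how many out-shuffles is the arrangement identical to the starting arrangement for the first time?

12

The out-shuffle permutes the 14 positions with cycle lengths [1, 1, 12].
Every tile is home exactly when every cycle has completed a whole number of laps, i.e. after lcm(1, 12) = 12 out-shuffles.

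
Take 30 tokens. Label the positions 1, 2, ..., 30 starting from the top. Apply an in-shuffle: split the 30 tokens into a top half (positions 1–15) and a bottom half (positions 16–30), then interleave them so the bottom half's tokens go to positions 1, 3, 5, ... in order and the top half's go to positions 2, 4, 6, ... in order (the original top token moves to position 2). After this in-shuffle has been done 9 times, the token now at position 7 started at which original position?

14

Work backwards from position 7, undoing one in-shuffle at a time:
7 ← 19 ← 25 ← 28 ← 14 ← 7 ← 19 ← 25 ← 28 ← 14
So the token now at position 7 started at position 14.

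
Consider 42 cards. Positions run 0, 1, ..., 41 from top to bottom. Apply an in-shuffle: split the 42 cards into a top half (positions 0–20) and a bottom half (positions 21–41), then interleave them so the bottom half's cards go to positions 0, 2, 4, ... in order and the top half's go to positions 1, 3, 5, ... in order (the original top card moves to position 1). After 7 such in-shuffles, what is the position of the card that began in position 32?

9

Track the card's position through each in-shuffle:
32 → 22 → 2 → 5 → 11 → 23 → 4 → 9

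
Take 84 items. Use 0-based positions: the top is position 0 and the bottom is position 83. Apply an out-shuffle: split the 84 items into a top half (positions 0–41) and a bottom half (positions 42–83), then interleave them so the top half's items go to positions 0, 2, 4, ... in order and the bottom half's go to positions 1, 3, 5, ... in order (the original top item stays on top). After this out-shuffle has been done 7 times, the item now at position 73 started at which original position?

Work backwards from position 73, undoing one out-shuffle at a time:
73 ← 78 ← 39 ← 61 ← 72 ← 36 ← 18 ← 9
So the item now at position 73 started at position 9.

9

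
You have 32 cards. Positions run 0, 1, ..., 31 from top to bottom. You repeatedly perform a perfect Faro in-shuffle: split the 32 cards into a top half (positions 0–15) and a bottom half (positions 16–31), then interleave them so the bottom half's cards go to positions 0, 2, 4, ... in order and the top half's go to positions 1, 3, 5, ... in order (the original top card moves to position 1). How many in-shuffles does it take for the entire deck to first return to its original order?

10

The in-shuffle permutes the 32 positions with cycle lengths [2, 10, 10, 10].
Every card is home exactly when every cycle has completed a whole number of laps, i.e. after lcm(2, 10) = 10 in-shuffles.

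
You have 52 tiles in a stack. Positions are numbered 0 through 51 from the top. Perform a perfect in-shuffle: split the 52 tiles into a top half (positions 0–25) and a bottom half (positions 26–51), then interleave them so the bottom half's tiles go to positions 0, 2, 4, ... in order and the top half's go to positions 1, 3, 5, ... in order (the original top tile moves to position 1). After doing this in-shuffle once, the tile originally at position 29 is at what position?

Track the tile's position through each in-shuffle:
29 → 6

6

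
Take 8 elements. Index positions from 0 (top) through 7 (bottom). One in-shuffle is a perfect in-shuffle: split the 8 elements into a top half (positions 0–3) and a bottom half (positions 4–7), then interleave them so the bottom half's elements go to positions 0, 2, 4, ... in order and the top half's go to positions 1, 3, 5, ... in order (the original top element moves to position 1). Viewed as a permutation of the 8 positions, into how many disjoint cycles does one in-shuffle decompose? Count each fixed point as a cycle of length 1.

Trace each unvisited position around until it returns:
(0 1 3 7 6 4) (2 5)
2 cycles in total.

2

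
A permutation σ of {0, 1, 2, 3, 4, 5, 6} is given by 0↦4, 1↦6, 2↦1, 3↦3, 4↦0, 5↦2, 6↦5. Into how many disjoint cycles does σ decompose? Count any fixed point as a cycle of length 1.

Cycle decomposition: (0 4) (1 6 5 2) (3).
3 cycles.

3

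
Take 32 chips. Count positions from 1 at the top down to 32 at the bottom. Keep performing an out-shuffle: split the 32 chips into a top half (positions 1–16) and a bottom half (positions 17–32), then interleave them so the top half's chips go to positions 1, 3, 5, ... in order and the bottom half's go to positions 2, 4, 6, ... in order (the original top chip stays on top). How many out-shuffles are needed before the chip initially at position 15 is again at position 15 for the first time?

Follow position 15 under repeated out-shuffles:
15 → 29 → 26 → 20 → 8 → 15
It first returns after 5 out-shuffles.

5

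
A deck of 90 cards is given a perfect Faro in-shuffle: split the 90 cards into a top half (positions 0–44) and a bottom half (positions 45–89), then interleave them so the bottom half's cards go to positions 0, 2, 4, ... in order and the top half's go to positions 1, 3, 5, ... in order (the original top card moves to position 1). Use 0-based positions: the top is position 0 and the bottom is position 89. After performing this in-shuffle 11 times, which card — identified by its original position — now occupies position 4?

Work backwards from position 4, undoing one in-shuffle at a time:
4 ← 47 ← 23 ← 11 ← 5 ← 2 ← 46 ← 68 ← 79 ← 39 ← 19 ← 9
So the card now at position 4 started at position 9.

9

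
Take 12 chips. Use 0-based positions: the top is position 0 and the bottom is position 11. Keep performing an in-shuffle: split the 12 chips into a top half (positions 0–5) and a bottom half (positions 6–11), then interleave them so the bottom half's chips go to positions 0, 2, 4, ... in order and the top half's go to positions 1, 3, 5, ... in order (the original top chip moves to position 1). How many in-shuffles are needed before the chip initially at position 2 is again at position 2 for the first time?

12

Follow position 2 under repeated in-shuffles:
2 → 5 → 11 → 10 → 8 → 4 → 9 → 6 → 0 → 1 → 3 → 7 → 2
It first returns after 12 in-shuffles.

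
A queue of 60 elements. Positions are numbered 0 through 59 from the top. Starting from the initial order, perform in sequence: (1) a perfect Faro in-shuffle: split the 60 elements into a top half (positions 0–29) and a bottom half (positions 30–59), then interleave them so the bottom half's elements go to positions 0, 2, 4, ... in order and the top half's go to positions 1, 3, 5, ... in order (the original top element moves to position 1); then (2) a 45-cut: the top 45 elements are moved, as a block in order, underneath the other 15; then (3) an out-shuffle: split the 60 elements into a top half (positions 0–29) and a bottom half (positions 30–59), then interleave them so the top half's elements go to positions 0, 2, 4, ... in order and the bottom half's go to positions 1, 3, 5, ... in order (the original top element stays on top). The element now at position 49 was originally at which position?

19

Undo the operations in reverse order, starting from position 49:
  undo op 3 (out-shuffle, from bottom half): 49 ← 54
  undo op 2 (cut 45): 54 ← 39
  undo op 1 (in-shuffle, from top half): 39 ← 19
So the element at position 49 came from original position 19.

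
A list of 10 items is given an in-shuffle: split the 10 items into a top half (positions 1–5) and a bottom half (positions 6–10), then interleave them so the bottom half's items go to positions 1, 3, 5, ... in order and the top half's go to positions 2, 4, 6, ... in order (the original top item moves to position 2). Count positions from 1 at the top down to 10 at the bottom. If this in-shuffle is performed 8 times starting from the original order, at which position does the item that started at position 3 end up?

9

Track the item's position through each in-shuffle:
3 → 6 → 1 → 2 → 4 → 8 → 5 → 10 → 9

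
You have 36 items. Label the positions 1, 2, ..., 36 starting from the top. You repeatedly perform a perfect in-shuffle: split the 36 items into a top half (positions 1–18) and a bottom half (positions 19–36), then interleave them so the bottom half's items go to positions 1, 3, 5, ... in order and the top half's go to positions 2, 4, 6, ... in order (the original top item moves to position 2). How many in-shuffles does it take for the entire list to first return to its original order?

The in-shuffle permutes the 36 positions with cycle lengths [36].
Every item is home exactly when every cycle has completed a whole number of laps, i.e. after lcm(36) = 36 in-shuffles.

36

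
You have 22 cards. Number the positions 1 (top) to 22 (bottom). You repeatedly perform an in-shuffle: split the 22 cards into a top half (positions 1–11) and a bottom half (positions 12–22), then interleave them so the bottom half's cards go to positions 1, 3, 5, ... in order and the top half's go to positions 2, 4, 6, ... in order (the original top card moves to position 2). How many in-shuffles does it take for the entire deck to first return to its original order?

11

The in-shuffle permutes the 22 positions with cycle lengths [11, 11].
Every card is home exactly when every cycle has completed a whole number of laps, i.e. after lcm(11) = 11 in-shuffles.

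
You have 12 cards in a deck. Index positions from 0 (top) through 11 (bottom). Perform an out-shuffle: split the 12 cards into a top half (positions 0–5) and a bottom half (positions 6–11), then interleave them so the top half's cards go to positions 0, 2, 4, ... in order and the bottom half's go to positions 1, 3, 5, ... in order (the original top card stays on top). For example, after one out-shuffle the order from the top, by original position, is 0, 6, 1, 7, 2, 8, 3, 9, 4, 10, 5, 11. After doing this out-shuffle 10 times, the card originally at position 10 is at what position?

Track the card's position through each out-shuffle:
10 → 9 → 7 → 3 → 6 → 1 → 2 → 4 → 8 → 5 → 10

10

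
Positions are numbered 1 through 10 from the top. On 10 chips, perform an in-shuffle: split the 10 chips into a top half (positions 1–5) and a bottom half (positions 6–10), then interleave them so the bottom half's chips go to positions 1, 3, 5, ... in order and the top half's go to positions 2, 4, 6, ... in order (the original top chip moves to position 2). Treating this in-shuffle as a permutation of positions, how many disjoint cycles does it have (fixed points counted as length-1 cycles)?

Trace each unvisited position around until it returns:
(1 2 4 8 5 10 9 7 3 6)
1 cycle in total.

1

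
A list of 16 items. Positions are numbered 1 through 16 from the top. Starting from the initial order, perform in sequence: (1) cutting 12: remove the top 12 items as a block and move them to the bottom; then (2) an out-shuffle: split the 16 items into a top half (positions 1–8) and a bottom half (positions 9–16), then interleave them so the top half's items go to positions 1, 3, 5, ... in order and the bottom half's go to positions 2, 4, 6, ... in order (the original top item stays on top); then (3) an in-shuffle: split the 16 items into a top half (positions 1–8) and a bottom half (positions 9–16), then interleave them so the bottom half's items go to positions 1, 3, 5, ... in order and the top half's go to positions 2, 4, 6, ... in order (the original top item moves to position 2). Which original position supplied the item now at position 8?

Undo the operations in reverse order, starting from position 8:
  undo op 3 (in-shuffle, from top half): 8 ← 4
  undo op 2 (out-shuffle, from bottom half): 4 ← 10
  undo op 1 (cut 12): 10 ← 6
So the item at position 8 came from original position 6.

6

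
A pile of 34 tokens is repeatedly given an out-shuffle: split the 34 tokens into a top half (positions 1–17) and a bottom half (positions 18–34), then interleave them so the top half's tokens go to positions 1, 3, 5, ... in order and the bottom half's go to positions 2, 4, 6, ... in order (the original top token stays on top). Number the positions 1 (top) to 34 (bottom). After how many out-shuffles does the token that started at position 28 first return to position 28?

10

Follow position 28 under repeated out-shuffles:
28 → 22 → 10 → 19 → 4 → 7 → 13 → 25 → 16 → 31 → 28
It first returns after 10 out-shuffles.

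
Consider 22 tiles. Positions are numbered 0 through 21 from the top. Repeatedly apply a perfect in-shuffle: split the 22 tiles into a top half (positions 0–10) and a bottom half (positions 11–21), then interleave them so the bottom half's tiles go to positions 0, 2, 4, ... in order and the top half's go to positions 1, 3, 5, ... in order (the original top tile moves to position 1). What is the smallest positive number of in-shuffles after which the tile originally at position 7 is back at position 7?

11

Follow position 7 under repeated in-shuffles:
7 → 15 → 8 → 17 → 12 → 2 → 5 → 11 → 0 → 1 → 3 → 7
It first returns after 11 in-shuffles.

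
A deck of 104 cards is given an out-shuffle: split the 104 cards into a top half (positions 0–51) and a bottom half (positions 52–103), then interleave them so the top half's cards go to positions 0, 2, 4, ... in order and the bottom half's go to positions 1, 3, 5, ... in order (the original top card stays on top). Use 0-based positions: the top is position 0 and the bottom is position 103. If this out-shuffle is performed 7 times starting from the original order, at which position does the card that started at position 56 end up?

Track the card's position through each out-shuffle:
56 → 9 → 18 → 36 → 72 → 41 → 82 → 61

61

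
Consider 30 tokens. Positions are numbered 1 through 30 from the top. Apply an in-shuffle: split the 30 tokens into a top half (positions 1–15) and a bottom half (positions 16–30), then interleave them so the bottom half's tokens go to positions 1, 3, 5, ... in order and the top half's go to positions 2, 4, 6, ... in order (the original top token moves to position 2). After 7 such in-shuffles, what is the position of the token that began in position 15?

29

Track the token's position through each in-shuffle:
15 → 30 → 29 → 27 → 23 → 15 → 30 → 29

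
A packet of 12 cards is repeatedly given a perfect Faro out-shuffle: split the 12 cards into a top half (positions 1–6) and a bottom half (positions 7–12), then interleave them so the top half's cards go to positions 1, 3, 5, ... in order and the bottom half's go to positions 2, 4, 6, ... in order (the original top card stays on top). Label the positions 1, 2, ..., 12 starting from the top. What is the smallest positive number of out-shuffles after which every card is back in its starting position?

The out-shuffle permutes the 12 positions with cycle lengths [1, 1, 10].
Every card is home exactly when every cycle has completed a whole number of laps, i.e. after lcm(1, 10) = 10 out-shuffles.

10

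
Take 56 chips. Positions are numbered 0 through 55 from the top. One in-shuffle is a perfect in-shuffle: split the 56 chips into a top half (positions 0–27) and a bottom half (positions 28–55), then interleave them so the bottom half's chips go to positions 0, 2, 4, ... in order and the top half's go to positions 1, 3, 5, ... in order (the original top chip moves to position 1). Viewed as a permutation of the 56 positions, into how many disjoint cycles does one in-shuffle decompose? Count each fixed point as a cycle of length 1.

Trace each unvisited position around until it returns:
(0 1 3 7 15 31 ... len 18) (2 5 11 23 47 38 ... len 18) (4 9 19 39 22 45 ... len 18) (18 37)
4 cycles in total.

4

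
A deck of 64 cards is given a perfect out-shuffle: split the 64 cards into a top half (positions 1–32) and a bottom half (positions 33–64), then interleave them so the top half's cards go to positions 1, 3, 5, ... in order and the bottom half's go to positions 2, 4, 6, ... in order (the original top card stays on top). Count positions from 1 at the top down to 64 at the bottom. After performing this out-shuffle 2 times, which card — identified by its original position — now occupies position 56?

Work backwards from position 56, undoing one out-shuffle at a time:
56 ← 60 ← 62
So the card now at position 56 started at position 62.

62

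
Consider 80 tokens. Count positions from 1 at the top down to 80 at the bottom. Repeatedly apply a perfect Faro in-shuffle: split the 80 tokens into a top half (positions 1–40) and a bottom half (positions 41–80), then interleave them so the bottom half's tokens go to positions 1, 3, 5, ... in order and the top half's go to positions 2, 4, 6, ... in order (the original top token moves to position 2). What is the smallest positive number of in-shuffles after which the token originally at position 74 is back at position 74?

54

Follow position 74 under repeated in-shuffles:
74 → 67 → 53 → 25 → 50 → 19 → 38 → 76 → ... → 74 (length 54)
It first returns after 54 in-shuffles.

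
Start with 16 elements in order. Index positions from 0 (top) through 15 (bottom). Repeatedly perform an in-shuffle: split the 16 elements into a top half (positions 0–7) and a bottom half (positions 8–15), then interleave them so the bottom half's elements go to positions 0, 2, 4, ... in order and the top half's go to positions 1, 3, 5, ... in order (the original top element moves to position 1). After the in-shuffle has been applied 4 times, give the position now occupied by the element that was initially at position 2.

Track the element's position through each in-shuffle:
2 → 5 → 11 → 6 → 13

13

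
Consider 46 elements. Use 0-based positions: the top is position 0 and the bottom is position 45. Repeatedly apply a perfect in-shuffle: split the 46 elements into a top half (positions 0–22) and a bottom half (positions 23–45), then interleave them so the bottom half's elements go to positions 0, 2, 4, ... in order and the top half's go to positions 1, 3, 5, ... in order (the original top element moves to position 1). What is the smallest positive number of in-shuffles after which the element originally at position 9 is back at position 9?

Follow position 9 under repeated in-shuffles:
9 → 19 → 39 → 32 → 18 → 37 → 28 → 10 → ... → 9 (length 23)
It first returns after 23 in-shuffles.

23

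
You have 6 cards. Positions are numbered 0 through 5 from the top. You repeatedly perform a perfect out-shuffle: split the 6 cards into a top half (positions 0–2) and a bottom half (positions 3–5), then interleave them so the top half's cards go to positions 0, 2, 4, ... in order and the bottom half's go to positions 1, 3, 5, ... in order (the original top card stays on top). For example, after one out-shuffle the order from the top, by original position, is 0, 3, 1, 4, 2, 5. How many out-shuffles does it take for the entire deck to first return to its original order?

The out-shuffle permutes the 6 positions with cycle lengths [1, 1, 4].
Every card is home exactly when every cycle has completed a whole number of laps, i.e. after lcm(1, 4) = 4 out-shuffles.

4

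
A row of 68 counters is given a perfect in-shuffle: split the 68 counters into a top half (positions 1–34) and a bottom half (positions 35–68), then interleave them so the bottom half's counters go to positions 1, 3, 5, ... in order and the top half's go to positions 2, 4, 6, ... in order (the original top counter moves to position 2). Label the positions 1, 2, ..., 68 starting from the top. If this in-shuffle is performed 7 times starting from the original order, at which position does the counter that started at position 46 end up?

Track the counter's position through each in-shuffle:
46 → 23 → 46 → 23 → 46 → 23 → 46 → 23

23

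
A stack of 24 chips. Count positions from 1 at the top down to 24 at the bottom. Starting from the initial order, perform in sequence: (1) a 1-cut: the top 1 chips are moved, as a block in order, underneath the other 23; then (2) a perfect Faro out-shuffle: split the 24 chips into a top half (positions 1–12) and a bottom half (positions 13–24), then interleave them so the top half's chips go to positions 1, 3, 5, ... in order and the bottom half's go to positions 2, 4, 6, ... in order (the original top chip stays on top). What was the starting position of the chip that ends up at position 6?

16

Undo the operations in reverse order, starting from position 6:
  undo op 2 (out-shuffle, from bottom half): 6 ← 15
  undo op 1 (cut 1): 15 ← 16
So the chip at position 6 came from original position 16.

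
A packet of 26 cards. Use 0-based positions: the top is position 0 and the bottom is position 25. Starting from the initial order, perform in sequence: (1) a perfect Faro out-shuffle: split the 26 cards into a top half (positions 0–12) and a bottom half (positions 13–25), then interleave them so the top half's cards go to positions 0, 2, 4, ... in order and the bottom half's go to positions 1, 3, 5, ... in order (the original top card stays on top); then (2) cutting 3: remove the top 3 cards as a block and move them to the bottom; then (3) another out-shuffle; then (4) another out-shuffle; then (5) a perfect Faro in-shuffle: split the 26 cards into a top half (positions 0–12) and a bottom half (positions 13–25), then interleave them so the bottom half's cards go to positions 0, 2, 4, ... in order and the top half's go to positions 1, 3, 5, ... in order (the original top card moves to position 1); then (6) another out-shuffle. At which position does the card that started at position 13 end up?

7

Track the card from position 13 forward through each operation:
  after op 1 (out-shuffle): 13 → 1
  after op 2 (cut 3): 1 → 24
  after op 3 (out-shuffle): 24 → 23
  after op 4 (out-shuffle): 23 → 21
  after op 5 (in-shuffle): 21 → 16
  after op 6 (out-shuffle): 16 → 7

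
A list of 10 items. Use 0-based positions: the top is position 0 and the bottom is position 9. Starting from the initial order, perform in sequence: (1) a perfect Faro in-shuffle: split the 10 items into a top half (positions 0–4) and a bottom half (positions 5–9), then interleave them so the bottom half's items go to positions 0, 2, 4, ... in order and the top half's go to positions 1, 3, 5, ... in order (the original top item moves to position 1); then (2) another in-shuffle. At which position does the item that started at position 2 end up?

Track the item from position 2 forward through each operation:
  after op 1 (in-shuffle): 2 → 5
  after op 2 (in-shuffle): 5 → 0

0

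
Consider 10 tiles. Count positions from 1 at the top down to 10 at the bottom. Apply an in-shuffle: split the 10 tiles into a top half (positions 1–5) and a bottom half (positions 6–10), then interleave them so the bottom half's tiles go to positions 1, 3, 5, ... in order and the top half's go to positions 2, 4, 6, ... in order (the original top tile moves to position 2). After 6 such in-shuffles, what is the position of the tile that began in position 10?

2

Track the tile's position through each in-shuffle:
10 → 9 → 7 → 3 → 6 → 1 → 2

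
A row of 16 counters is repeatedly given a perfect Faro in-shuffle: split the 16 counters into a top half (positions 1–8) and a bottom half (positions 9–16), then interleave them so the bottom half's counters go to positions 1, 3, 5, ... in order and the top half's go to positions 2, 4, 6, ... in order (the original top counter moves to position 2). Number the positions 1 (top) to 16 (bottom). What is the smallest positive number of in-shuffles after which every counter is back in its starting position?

The in-shuffle permutes the 16 positions with cycle lengths [8, 8].
Every counter is home exactly when every cycle has completed a whole number of laps, i.e. after lcm(8) = 8 in-shuffles.

8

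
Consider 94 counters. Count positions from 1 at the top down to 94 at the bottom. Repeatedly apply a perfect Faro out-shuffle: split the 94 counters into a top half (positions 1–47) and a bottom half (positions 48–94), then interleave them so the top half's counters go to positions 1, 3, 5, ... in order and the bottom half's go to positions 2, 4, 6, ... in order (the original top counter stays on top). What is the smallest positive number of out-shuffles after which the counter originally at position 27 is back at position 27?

10

Follow position 27 under repeated out-shuffles:
27 → 53 → 12 → 23 → 45 → 89 → 84 → 74 → 54 → 14 → 27
It first returns after 10 out-shuffles.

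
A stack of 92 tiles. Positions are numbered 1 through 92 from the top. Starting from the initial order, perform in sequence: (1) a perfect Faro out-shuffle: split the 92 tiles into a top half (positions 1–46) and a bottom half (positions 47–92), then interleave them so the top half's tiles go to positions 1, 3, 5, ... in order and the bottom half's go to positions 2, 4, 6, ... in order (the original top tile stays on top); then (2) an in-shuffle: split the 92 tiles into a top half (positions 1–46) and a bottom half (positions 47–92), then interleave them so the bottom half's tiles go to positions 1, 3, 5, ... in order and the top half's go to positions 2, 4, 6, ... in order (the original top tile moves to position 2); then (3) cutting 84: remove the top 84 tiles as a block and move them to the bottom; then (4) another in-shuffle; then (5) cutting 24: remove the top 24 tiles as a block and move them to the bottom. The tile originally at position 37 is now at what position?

Track the tile from position 37 forward through each operation:
  after op 1 (out-shuffle): 37 → 73
  after op 2 (in-shuffle): 73 → 53
  after op 3 (cut 84): 53 → 61
  after op 4 (in-shuffle): 61 → 29
  after op 5 (cut 24): 29 → 5

5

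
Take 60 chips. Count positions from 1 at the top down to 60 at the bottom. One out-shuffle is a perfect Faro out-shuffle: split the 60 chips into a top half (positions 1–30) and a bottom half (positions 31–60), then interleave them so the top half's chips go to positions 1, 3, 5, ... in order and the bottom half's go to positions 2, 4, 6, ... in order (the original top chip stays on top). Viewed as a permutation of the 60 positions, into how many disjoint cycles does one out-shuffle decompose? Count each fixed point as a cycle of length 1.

Trace each unvisited position around until it returns:
(1) (2 3 5 9 17 33 ... len 58) (60)
3 cycles in total.

3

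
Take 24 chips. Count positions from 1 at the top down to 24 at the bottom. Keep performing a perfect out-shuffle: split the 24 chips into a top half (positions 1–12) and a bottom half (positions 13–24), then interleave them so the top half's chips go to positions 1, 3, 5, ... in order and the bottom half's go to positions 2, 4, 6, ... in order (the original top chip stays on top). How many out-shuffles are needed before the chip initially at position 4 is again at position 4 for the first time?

Follow position 4 under repeated out-shuffles:
4 → 7 → 13 → 2 → 3 → 5 → 9 → 17 → 10 → 19 → 14 → 4
It first returns after 11 out-shuffles.

11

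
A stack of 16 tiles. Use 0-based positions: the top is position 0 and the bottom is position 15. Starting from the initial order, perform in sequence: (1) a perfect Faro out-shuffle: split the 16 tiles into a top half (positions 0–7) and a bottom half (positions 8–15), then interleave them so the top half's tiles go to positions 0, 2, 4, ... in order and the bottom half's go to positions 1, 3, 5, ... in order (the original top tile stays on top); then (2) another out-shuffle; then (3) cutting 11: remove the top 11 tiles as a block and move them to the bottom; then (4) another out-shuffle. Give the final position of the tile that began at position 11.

Track the tile from position 11 forward through each operation:
  after op 1 (out-shuffle): 11 → 7
  after op 2 (out-shuffle): 7 → 14
  after op 3 (cut 11): 14 → 3
  after op 4 (out-shuffle): 3 → 6

6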